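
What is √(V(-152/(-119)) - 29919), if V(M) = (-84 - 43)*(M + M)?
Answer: I*√428277311/119 ≈ 173.91*I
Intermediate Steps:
V(M) = -254*M
√(V(-152/(-119)) - 29919) = √(-(-38608)/(-119) - 29919) = √(-(-38608)*(-1)/119 - 29919) = √(-254*152/119 - 29919) = √(-38608/119 - 29919) = √(-3598969/119) = I*√428277311/119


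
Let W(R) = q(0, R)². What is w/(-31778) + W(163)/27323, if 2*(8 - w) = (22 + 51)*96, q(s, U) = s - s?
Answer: 1748/15889 ≈ 0.11001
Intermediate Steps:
q(s, U) = 0
w = -3496 (w = 8 - (22 + 51)*96/2 = 8 - 73*96/2 = 8 - ½*7008 = 8 - 3504 = -3496)
W(R) = 0 (W(R) = 0² = 0)
w/(-31778) + W(163)/27323 = -3496/(-31778) + 0/27323 = -3496*(-1/31778) + 0*(1/27323) = 1748/15889 + 0 = 1748/15889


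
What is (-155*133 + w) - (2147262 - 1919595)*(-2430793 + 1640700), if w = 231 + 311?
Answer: 179878082958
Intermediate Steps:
w = 542
(-155*133 + w) - (2147262 - 1919595)*(-2430793 + 1640700) = (-155*133 + 542) - (2147262 - 1919595)*(-2430793 + 1640700) = (-20615 + 542) - 227667*(-790093) = -20073 - 1*(-179878103031) = -20073 + 179878103031 = 179878082958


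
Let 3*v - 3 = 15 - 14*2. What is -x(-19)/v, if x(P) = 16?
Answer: 24/5 ≈ 4.8000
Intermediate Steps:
v = -10/3 (v = 1 + (15 - 14*2)/3 = 1 + (15 - 28)/3 = 1 + (⅓)*(-13) = 1 - 13/3 = -10/3 ≈ -3.3333)
-x(-19)/v = -16/(-10/3) = -16*(-3)/10 = -1*(-24/5) = 24/5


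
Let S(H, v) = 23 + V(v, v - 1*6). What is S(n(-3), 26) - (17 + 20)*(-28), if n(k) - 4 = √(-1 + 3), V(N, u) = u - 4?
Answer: 1075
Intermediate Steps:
V(N, u) = -4 + u
n(k) = 4 + √2 (n(k) = 4 + √(-1 + 3) = 4 + √2)
S(H, v) = 13 + v (S(H, v) = 23 + (-4 + (v - 1*6)) = 23 + (-4 + (v - 6)) = 23 + (-4 + (-6 + v)) = 23 + (-10 + v) = 13 + v)
S(n(-3), 26) - (17 + 20)*(-28) = (13 + 26) - (17 + 20)*(-28) = 39 - 37*(-28) = 39 - 1*(-1036) = 39 + 1036 = 1075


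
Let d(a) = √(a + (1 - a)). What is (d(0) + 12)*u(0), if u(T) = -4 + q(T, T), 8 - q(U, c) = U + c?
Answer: 52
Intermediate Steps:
q(U, c) = 8 - U - c (q(U, c) = 8 - (U + c) = 8 + (-U - c) = 8 - U - c)
d(a) = 1 (d(a) = √1 = 1)
u(T) = 4 - 2*T (u(T) = -4 + (8 - T - T) = -4 + (8 - 2*T) = 4 - 2*T)
(d(0) + 12)*u(0) = (1 + 12)*(4 - 2*0) = 13*(4 + 0) = 13*4 = 52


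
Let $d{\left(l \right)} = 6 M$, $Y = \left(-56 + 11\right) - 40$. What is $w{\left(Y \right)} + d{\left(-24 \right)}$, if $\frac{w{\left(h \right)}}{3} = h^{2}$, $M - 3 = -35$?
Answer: $21483$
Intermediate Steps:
$M = -32$ ($M = 3 - 35 = -32$)
$Y = -85$ ($Y = -45 - 40 = -85$)
$w{\left(h \right)} = 3 h^{2}$
$d{\left(l \right)} = -192$ ($d{\left(l \right)} = 6 \left(-32\right) = -192$)
$w{\left(Y \right)} + d{\left(-24 \right)} = 3 \left(-85\right)^{2} - 192 = 3 \cdot 7225 - 192 = 21675 - 192 = 21483$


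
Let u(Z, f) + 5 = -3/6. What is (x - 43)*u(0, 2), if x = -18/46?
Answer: 5489/23 ≈ 238.65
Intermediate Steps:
u(Z, f) = -11/2 (u(Z, f) = -5 - 3/6 = -5 - 3*1/6 = -5 - 1/2 = -11/2)
x = -9/23 (x = -18*1/46 = -9/23 ≈ -0.39130)
(x - 43)*u(0, 2) = (-9/23 - 43)*(-11/2) = -998/23*(-11/2) = 5489/23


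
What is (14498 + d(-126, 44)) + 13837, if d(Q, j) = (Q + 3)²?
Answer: 43464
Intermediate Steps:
d(Q, j) = (3 + Q)²
(14498 + d(-126, 44)) + 13837 = (14498 + (3 - 126)²) + 13837 = (14498 + (-123)²) + 13837 = (14498 + 15129) + 13837 = 29627 + 13837 = 43464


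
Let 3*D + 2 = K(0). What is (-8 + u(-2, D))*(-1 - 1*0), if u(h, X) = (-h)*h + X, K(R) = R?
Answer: 38/3 ≈ 12.667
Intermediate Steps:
D = -⅔ (D = -⅔ + (⅓)*0 = -⅔ + 0 = -⅔ ≈ -0.66667)
u(h, X) = X - h² (u(h, X) = -h² + X = X - h²)
(-8 + u(-2, D))*(-1 - 1*0) = (-8 + (-⅔ - 1*(-2)²))*(-1 - 1*0) = (-8 + (-⅔ - 1*4))*(-1 + 0) = (-8 + (-⅔ - 4))*(-1) = (-8 - 14/3)*(-1) = -38/3*(-1) = 38/3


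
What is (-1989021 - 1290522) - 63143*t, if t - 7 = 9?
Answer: -4289831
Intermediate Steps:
t = 16 (t = 7 + 9 = 16)
(-1989021 - 1290522) - 63143*t = (-1989021 - 1290522) - 63143*16 = -3279543 - 1010288 = -4289831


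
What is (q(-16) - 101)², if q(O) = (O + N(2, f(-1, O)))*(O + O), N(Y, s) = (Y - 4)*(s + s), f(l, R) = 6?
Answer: 1390041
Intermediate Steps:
N(Y, s) = 2*s*(-4 + Y) (N(Y, s) = (-4 + Y)*(2*s) = 2*s*(-4 + Y))
q(O) = 2*O*(-24 + O) (q(O) = (O + 2*6*(-4 + 2))*(O + O) = (O + 2*6*(-2))*(2*O) = (O - 24)*(2*O) = (-24 + O)*(2*O) = 2*O*(-24 + O))
(q(-16) - 101)² = (2*(-16)*(-24 - 16) - 101)² = (2*(-16)*(-40) - 101)² = (1280 - 101)² = 1179² = 1390041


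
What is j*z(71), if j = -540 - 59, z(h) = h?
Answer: -42529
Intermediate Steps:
j = -599
j*z(71) = -599*71 = -42529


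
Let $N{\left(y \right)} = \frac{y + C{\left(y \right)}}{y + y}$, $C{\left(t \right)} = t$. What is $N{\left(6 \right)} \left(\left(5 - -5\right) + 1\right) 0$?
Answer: $0$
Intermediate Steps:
$N{\left(y \right)} = 1$ ($N{\left(y \right)} = \frac{y + y}{y + y} = \frac{2 y}{2 y} = 2 y \frac{1}{2 y} = 1$)
$N{\left(6 \right)} \left(\left(5 - -5\right) + 1\right) 0 = 1 \left(\left(5 - -5\right) + 1\right) 0 = 1 \left(\left(5 + 5\right) + 1\right) 0 = 1 \left(10 + 1\right) 0 = 1 \cdot 11 \cdot 0 = 11 \cdot 0 = 0$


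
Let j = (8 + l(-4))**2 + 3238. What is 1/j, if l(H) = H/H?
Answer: 1/3319 ≈ 0.00030130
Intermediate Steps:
l(H) = 1
j = 3319 (j = (8 + 1)**2 + 3238 = 9**2 + 3238 = 81 + 3238 = 3319)
1/j = 1/3319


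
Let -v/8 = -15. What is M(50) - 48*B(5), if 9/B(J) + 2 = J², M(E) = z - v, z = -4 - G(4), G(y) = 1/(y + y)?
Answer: -26295/184 ≈ -142.91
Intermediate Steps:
G(y) = 1/(2*y)
z = -33/8 (z = -4 - 1/(2*4) = -4 - 1*⅛ = -4 - ⅛ = -33/8 ≈ -4.1250)
v = 120 (v = -8*(-15) = 120)
M(E) = -993/8 (M(E) = -33/8 - 1*120 = -33/8 - 120 = -993/8)
B(J) = 9/(-2 + J²)
M(50) - 48*B(5) = -993/8 - 48*9/(-2 + 5²) = -993/8 - 48*9/(-2 + 25) = -993/8 - 48*9/23 = -993/8 - 1*432/23 = -993/8 - 432/23 = -26295/184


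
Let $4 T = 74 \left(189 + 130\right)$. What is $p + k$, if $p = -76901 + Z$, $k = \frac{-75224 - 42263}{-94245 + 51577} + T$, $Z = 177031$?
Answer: $\frac{4524269529}{42668} \approx 1.0603 \cdot 10^{5}$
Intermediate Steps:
$T = \frac{11803}{2}$ ($T = \frac{74 \left(189 + 130\right)}{4} = \frac{74 \cdot 319}{4} = \frac{1}{4} \cdot 23606 = \frac{11803}{2} \approx 5901.5$)
$k = \frac{251922689}{42668}$ ($k = \frac{-75224 - 42263}{-94245 + 51577} + \frac{11803}{2} = - \frac{117487}{-42668} + \frac{11803}{2} = \left(-117487\right) \left(- \frac{1}{42668}\right) + \frac{11803}{2} = \frac{117487}{42668} + \frac{11803}{2} = \frac{251922689}{42668} \approx 5904.3$)
$p = 100130$ ($p = -76901 + 177031 = 100130$)
$p + k = 100130 + \frac{251922689}{42668} = \frac{4524269529}{42668}$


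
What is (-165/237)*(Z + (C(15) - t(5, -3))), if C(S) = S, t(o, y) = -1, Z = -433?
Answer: 22935/79 ≈ 290.32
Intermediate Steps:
(-165/237)*(Z + (C(15) - t(5, -3))) = (-165/237)*(-433 + (15 - 1*(-1))) = (-165*1/237)*(-433 + (15 + 1)) = -55*(-433 + 16)/79 = -55/79*(-417) = 22935/79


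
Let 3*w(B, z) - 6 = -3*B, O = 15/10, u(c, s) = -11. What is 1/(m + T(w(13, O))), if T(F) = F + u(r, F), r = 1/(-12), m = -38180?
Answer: -1/38202 ≈ -2.6177e-5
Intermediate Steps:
r = -1/12 ≈ -0.083333
O = 3/2 (O = 15*(⅒) = 3/2 ≈ 1.5000)
w(B, z) = 2 - B (w(B, z) = 2 + (-3*B)/3 = 2 - B)
T(F) = -11 + F (T(F) = F - 11 = -11 + F)
1/(m + T(w(13, O))) = 1/(-38180 + (-11 + (2 - 1*13))) = 1/(-38180 + (-11 + (2 - 13))) = 1/(-38180 + (-11 - 11)) = 1/(-38180 - 22) = 1/(-38202) = -1/38202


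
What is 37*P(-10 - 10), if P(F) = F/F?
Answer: 37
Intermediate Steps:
P(F) = 1
37*P(-10 - 10) = 37*1 = 37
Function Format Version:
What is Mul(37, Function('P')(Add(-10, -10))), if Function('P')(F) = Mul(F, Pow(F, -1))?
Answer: 37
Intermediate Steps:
Function('P')(F) = 1
Mul(37, Function('P')(Add(-10, -10))) = Mul(37, 1) = 37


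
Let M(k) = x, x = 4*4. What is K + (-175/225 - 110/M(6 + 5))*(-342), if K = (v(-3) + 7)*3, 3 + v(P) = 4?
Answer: 10565/4 ≈ 2641.3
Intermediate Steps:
v(P) = 1 (v(P) = -3 + 4 = 1)
x = 16
M(k) = 16
K = 24 (K = (1 + 7)*3 = 8*3 = 24)
K + (-175/225 - 110/M(6 + 5))*(-342) = 24 + (-175/225 - 110/16)*(-342) = 24 + (-175*1/225 - 110*1/16)*(-342) = 24 + (-7/9 - 55/8)*(-342) = 24 - 551/72*(-342) = 24 + 10469/4 = 10565/4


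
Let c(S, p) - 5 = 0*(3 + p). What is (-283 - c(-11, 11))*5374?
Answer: -1547712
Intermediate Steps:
c(S, p) = 5 (c(S, p) = 5 + 0*(3 + p) = 5 + 0 = 5)
(-283 - c(-11, 11))*5374 = (-283 - 1*5)*5374 = (-283 - 5)*5374 = -288*5374 = -1547712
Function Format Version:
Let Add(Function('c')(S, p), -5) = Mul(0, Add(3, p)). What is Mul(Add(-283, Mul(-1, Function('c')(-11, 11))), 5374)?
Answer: -1547712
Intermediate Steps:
Function('c')(S, p) = 5 (Function('c')(S, p) = Add(5, Mul(0, Add(3, p))) = Add(5, 0) = 5)
Mul(Add(-283, Mul(-1, Function('c')(-11, 11))), 5374) = Mul(Add(-283, Mul(-1, 5)), 5374) = Mul(Add(-283, -5), 5374) = Mul(-288, 5374) = -1547712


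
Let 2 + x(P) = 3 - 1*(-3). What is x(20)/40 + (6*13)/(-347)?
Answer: -433/3470 ≈ -0.12478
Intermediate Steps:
x(P) = 4 (x(P) = -2 + (3 - 1*(-3)) = -2 + (3 + 3) = -2 + 6 = 4)
x(20)/40 + (6*13)/(-347) = 4/40 + (6*13)/(-347) = 4*(1/40) + 78*(-1/347) = ⅒ - 78/347 = -433/3470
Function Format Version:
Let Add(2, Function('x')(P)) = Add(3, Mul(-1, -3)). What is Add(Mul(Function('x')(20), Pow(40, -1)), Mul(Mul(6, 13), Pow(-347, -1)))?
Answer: Rational(-433, 3470) ≈ -0.12478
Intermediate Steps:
Function('x')(P) = 4 (Function('x')(P) = Add(-2, Add(3, Mul(-1, -3))) = Add(-2, Add(3, 3)) = Add(-2, 6) = 4)
Add(Mul(Function('x')(20), Pow(40, -1)), Mul(Mul(6, 13), Pow(-347, -1))) = Add(Mul(4, Pow(40, -1)), Mul(Mul(6, 13), Pow(-347, -1))) = Add(Mul(4, Rational(1, 40)), Mul(78, Rational(-1, 347))) = Add(Rational(1, 10), Rational(-78, 347)) = Rational(-433, 3470)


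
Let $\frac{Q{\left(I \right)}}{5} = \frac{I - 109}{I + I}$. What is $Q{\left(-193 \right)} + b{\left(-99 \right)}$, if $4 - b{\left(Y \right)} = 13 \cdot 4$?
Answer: $- \frac{8509}{193} \approx -44.088$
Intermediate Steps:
$b{\left(Y \right)} = -48$ ($b{\left(Y \right)} = 4 - 13 \cdot 4 = 4 - 52 = -48$)
$Q{\left(I \right)} = \frac{5 \left(-109 + I\right)}{2 I}$ ($Q{\left(I \right)} = 5 \frac{I - 109}{I + I} = 5 \frac{-109 + I}{2 I} = \frac{5 \left(-109 + I\right)}{2 I}$)
$Q{\left(-193 \right)} + b{\left(-99 \right)} = \frac{5 \left(-109 - 193\right)}{2 \left(-193\right)} - 48 = \frac{5}{2} \left(- \frac{1}{193}\right) \left(-302\right) - 48 = \frac{755}{193} - 48 = - \frac{8509}{193}$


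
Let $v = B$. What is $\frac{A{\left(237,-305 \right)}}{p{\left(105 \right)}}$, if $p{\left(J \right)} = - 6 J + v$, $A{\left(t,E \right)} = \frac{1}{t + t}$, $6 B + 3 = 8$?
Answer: $- \frac{1}{298225} \approx -3.3532 \cdot 10^{-6}$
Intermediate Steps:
$B = \frac{5}{6}$ ($B = - \frac{1}{2} + \frac{1}{6} \cdot 8 = - \frac{1}{2} + \frac{4}{3} = \frac{5}{6} \approx 0.83333$)
$v = \frac{5}{6} \approx 0.83333$
$A{\left(t,E \right)} = \frac{1}{2 t}$
$p{\left(J \right)} = \frac{5}{6} - 6 J$ ($p{\left(J \right)} = - 6 J + \frac{5}{6} = \frac{5}{6} - 6 J$)
$\frac{A{\left(237,-305 \right)}}{p{\left(105 \right)}} = \frac{\frac{1}{2} \cdot \frac{1}{237}}{\frac{5}{6} - 630} = \frac{1}{474 \left(- \frac{3775}{6}\right)} = \frac{1}{474} \left(- \frac{6}{3775}\right) = - \frac{1}{298225}$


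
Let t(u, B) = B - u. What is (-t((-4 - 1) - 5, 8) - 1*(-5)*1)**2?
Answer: 169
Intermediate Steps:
(-t((-4 - 1) - 5, 8) - 1*(-5)*1)**2 = (-(8 - ((-4 - 1) - 5)) - 1*(-5)*1)**2 = (-(8 - (-5 - 5)) + 5*1)**2 = (-(8 - 1*(-10)) + 5)**2 = (-(8 + 10) + 5)**2 = (-1*18 + 5)**2 = (-18 + 5)**2 = (-13)**2 = 169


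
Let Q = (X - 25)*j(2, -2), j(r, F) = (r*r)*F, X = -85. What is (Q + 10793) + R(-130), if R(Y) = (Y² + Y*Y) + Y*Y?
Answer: 62373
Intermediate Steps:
j(r, F) = F*r² (j(r, F) = r²*F = F*r²)
Q = 880 (Q = (-85 - 25)*(-2*2²) = -(-220)*4 = -110*(-8) = 880)
R(Y) = 3*Y² (R(Y) = (Y² + Y²) + Y² = 2*Y² + Y² = 3*Y²)
(Q + 10793) + R(-130) = (880 + 10793) + 3*(-130)² = 11673 + 3*16900 = 11673 + 50700 = 62373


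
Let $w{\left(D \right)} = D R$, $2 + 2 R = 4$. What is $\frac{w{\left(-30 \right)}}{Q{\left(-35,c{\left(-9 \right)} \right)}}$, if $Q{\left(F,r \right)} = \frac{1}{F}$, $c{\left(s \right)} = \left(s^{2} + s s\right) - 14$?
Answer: $1050$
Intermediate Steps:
$R = 1$ ($R = -1 + \frac{1}{2} \cdot 4 = -1 + 2 = 1$)
$c{\left(s \right)} = -14 + 2 s^{2}$ ($c{\left(s \right)} = \left(s^{2} + s^{2}\right) - 14 = 2 s^{2} - 14 = -14 + 2 s^{2}$)
$w{\left(D \right)} = D$ ($w{\left(D \right)} = D 1 = D$)
$\frac{w{\left(-30 \right)}}{Q{\left(-35,c{\left(-9 \right)} \right)}} = - \frac{30}{\frac{1}{-35}} = - \frac{30}{- \frac{1}{35}} = \left(-30\right) \left(-35\right) = 1050$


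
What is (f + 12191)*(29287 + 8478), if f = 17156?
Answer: 1108289455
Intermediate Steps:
(f + 12191)*(29287 + 8478) = (17156 + 12191)*(29287 + 8478) = 29347*37765 = 1108289455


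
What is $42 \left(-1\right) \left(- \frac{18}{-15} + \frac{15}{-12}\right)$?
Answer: $\frac{21}{10} \approx 2.1$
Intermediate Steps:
$42 \left(-1\right) \left(- \frac{18}{-15} + \frac{15}{-12}\right) = - 42 \left(\left(-18\right) \left(- \frac{1}{15}\right) + 15 \left(- \frac{1}{12}\right)\right) = - 42 \left(\frac{6}{5} - \frac{5}{4}\right) = \left(-42\right) \left(- \frac{1}{20}\right) = \frac{21}{10}$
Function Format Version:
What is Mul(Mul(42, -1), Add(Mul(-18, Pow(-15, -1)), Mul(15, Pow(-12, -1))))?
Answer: Rational(21, 10) ≈ 2.1000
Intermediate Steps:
Mul(Mul(42, -1), Add(Mul(-18, Pow(-15, -1)), Mul(15, Pow(-12, -1)))) = Mul(-42, Add(Mul(-18, Rational(-1, 15)), Mul(15, Rational(-1, 12)))) = Mul(-42, Add(Rational(6, 5), Rational(-5, 4))) = Mul(-42, Rational(-1, 20)) = Rational(21, 10)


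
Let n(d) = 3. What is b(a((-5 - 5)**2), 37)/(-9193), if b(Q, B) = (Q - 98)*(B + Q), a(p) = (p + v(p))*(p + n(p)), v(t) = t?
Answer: -423099774/9193 ≈ -46024.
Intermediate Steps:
a(p) = 2*p*(3 + p) (a(p) = (p + p)*(p + 3) = (2*p)*(3 + p) = 2*p*(3 + p))
b(Q, B) = (-98 + Q)*(B + Q)
b(a((-5 - 5)**2), 37)/(-9193) = ((2*(-5 - 5)**2*(3 + (-5 - 5)**2))**2 - 98*37 - 196*(-5 - 5)**2*(3 + (-5 - 5)**2) + 37*(2*(-5 - 5)**2*(3 + (-5 - 5)**2)))/(-9193) = ((2*(-10)**2*(3 + (-10)**2))**2 - 3626 - 196*(-10)**2*(3 + (-10)**2) + 37*(2*(-10)**2*(3 + (-10)**2)))*(-1/9193) = ((2*100*(3 + 100))**2 - 3626 - 196*100*(3 + 100) + 37*(2*100*(3 + 100)))*(-1/9193) = ((2*100*103)**2 - 3626 - 196*100*103 + 37*(2*100*103))*(-1/9193) = (20600**2 - 3626 - 98*20600 + 37*20600)*(-1/9193) = (424360000 - 3626 - 2018800 + 762200)*(-1/9193) = 423099774*(-1/9193) = -423099774/9193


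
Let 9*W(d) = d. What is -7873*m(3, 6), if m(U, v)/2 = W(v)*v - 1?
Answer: -47238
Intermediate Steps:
W(d) = d/9
m(U, v) = -2 + 2*v²/9 (m(U, v) = 2*((v/9)*v - 1) = 2*(v²/9 - 1) = 2*(-1 + v²/9) = -2 + 2*v²/9)
-7873*m(3, 6) = -7873*(-2 + (2/9)*6²) = -7873*(-2 + (2/9)*36) = -7873*(-2 + 8) = -7873*6 = -47238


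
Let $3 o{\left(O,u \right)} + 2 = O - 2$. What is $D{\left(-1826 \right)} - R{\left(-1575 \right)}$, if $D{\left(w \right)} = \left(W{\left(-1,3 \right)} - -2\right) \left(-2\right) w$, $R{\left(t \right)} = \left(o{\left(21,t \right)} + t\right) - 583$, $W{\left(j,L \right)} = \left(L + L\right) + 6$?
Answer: $\frac{159841}{3} \approx 53280.0$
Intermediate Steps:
$o{\left(O,u \right)} = - \frac{4}{3} + \frac{O}{3}$ ($o{\left(O,u \right)} = - \frac{2}{3} + \frac{O - 2}{3} = - \frac{2}{3} + \frac{-2 + O}{3} = - \frac{2}{3} + \left(- \frac{2}{3} + \frac{O}{3}\right) = - \frac{4}{3} + \frac{O}{3}$)
$W{\left(j,L \right)} = 6 + 2 L$ ($W{\left(j,L \right)} = 2 L + 6 = 6 + 2 L$)
$R{\left(t \right)} = - \frac{1732}{3} + t$ ($R{\left(t \right)} = \left(\left(- \frac{4}{3} + \frac{1}{3} \cdot 21\right) + t\right) - 583 = \left(\left(- \frac{4}{3} + 7\right) + t\right) - 583 = \left(\frac{17}{3} + t\right) - 583 = - \frac{1732}{3} + t$)
$D{\left(w \right)} = - 28 w$ ($D{\left(w \right)} = \left(\left(6 + 2 \cdot 3\right) - -2\right) \left(-2\right) w = \left(\left(6 + 6\right) + 2\right) \left(-2\right) w = \left(12 + 2\right) \left(-2\right) w = 14 \left(-2\right) w = - 28 w$)
$D{\left(-1826 \right)} - R{\left(-1575 \right)} = \left(-28\right) \left(-1826\right) - \left(- \frac{1732}{3} - 1575\right) = 51128 - - \frac{6457}{3} = 51128 + \frac{6457}{3} = \frac{159841}{3}$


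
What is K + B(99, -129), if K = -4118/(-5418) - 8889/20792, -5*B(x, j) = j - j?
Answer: 18730427/56325528 ≈ 0.33254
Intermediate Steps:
B(x, j) = 0 (B(x, j) = -(j - j)/5 = -⅕*0 = 0)
K = 18730427/56325528 (K = -4118*(-1/5418) - 8889*1/20792 = 2059/2709 - 8889/20792 = 18730427/56325528 ≈ 0.33254)
K + B(99, -129) = 18730427/56325528 + 0 = 18730427/56325528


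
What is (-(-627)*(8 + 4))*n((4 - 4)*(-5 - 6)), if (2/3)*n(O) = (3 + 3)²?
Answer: 406296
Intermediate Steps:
n(O) = 54 (n(O) = 3*(3 + 3)²/2 = (3/2)*6² = (3/2)*36 = 54)
(-(-627)*(8 + 4))*n((4 - 4)*(-5 - 6)) = -(-627)*(8 + 4)*54 = -(-627)*12*54 = -209*(-36)*54 = 7524*54 = 406296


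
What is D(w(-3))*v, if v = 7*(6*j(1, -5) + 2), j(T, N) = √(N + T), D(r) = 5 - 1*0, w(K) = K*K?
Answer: 70 + 420*I ≈ 70.0 + 420.0*I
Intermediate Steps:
w(K) = K²
D(r) = 5 (D(r) = 5 + 0 = 5)
v = 14 + 84*I (v = 7*(6*√(-5 + 1) + 2) = 7*(6*√(-4) + 2) = 7*(6*(2*I) + 2) = 7*(12*I + 2) = 7*(2 + 12*I) = 14 + 84*I ≈ 14.0 + 84.0*I)
D(w(-3))*v = 5*(14 + 84*I) = 70 + 420*I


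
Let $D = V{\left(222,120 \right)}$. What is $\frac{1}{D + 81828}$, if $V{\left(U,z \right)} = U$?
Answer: $\frac{1}{82050} \approx 1.2188 \cdot 10^{-5}$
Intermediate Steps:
$D = 222$
$\frac{1}{D + 81828} = \frac{1}{222 + 81828} = \frac{1}{82050}$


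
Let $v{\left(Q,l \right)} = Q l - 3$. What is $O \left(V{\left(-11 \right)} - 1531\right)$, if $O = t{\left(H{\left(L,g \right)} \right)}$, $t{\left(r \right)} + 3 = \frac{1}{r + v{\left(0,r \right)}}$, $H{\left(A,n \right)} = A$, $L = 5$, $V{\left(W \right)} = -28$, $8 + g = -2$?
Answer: $\frac{7795}{2} \approx 3897.5$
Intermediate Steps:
$g = -10$ ($g = -8 - 2 = -10$)
$v{\left(Q,l \right)} = -3 + Q l$
$t{\left(r \right)} = -3 + \frac{1}{-3 + r}$ ($t{\left(r \right)} = -3 + \frac{1}{r - \left(3 + 0 r\right)} = -3 + \frac{1}{r + \left(-3 + 0\right)} = -3 + \frac{1}{r - 3} = -3 + \frac{1}{-3 + r}$)
$O = - \frac{5}{2}$ ($O = \frac{10 - 15}{-3 + 5} = \frac{10 - 15}{2} = \frac{1}{2} \left(-5\right) = - \frac{5}{2} \approx -2.5$)
$O \left(V{\left(-11 \right)} - 1531\right) = - \frac{5 \left(-28 - 1531\right)}{2} = \left(- \frac{5}{2}\right) \left(-1559\right) = \frac{7795}{2}$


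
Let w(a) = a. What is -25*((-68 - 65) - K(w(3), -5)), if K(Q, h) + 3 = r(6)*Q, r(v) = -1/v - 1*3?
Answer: 6025/2 ≈ 3012.5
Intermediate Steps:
r(v) = -3 - 1/v (r(v) = -1/v - 3 = -3 - 1/v)
K(Q, h) = -3 - 19*Q/6 (K(Q, h) = -3 + (-3 - 1/6)*Q = -3 - 19*Q/6)
-25*((-68 - 65) - K(w(3), -5)) = -25*((-68 - 65) - (-3 - 19/6*3)) = -25*(-133 - (-3 - 19/2)) = -25*(-133 - 1*(-25/2)) = -25*(-133 + 25/2) = -25*(-241/2) = 6025/2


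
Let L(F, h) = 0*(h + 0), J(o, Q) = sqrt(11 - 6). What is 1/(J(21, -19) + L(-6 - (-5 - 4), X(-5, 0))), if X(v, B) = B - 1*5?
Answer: sqrt(5)/5 ≈ 0.44721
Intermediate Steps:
X(v, B) = -5 + B (X(v, B) = B - 5 = -5 + B)
J(o, Q) = sqrt(5)
L(F, h) = 0 (L(F, h) = 0*h = 0)
1/(J(21, -19) + L(-6 - (-5 - 4), X(-5, 0))) = 1/(sqrt(5) + 0) = 1/(sqrt(5)) = sqrt(5)/5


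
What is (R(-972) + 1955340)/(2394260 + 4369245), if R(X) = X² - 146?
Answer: 2899978/6763505 ≈ 0.42877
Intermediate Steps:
R(X) = -146 + X²
(R(-972) + 1955340)/(2394260 + 4369245) = ((-146 + (-972)²) + 1955340)/(2394260 + 4369245) = ((-146 + 944784) + 1955340)/6763505 = (944638 + 1955340)*(1/6763505) = 2899978*(1/6763505) = 2899978/6763505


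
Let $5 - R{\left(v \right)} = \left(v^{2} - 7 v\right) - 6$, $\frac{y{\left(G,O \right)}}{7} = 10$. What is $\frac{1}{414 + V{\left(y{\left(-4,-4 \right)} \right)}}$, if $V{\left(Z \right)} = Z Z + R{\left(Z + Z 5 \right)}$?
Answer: $- \frac{1}{168135} \approx -5.9476 \cdot 10^{-6}$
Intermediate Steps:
$y{\left(G,O \right)} = 70$ ($y{\left(G,O \right)} = 7 \cdot 10 = 70$)
$R{\left(v \right)} = 11 - v^{2} + 7 v$ ($R{\left(v \right)} = 5 - \left(\left(v^{2} - 7 v\right) - 6\right) = 5 - \left(-6 + v^{2} - 7 v\right) = 5 + \left(6 - v^{2} + 7 v\right) = 11 - v^{2} + 7 v$)
$V{\left(Z \right)} = 11 - 35 Z^{2} + 42 Z$ ($V{\left(Z \right)} = Z Z + \left(11 - \left(Z + Z 5\right)^{2} + 7 \left(Z + Z 5\right)\right) = Z^{2} + \left(11 - \left(Z + 5 Z\right)^{2} + 7 \left(Z + 5 Z\right)\right) = Z^{2} + \left(11 - \left(6 Z\right)^{2} + 7 \cdot 6 Z\right) = Z^{2} + \left(11 - 36 Z^{2} + 42 Z\right) = 11 - 35 Z^{2} + 42 Z$)
$\frac{1}{414 + V{\left(y{\left(-4,-4 \right)} \right)}} = \frac{1}{414 + \left(11 - 35 \cdot 70^{2} + 42 \cdot 70\right)} = \frac{1}{414 + \left(11 - 171500 + 2940\right)} = \frac{1}{414 - 168549} = \frac{1}{-168135} = - \frac{1}{168135}$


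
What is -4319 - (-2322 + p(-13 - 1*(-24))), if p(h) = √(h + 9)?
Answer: -1997 - 2*√5 ≈ -2001.5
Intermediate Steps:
p(h) = √(9 + h)
-4319 - (-2322 + p(-13 - 1*(-24))) = -4319 - (-2322 + √(9 + (-13 - 1*(-24)))) = -4319 - (-2322 + √(9 + (-13 + 24))) = -4319 - (-2322 + √(9 + 11)) = -4319 - (-2322 + √20) = -4319 - (-2322 + 2*√5) = -4319 + (2322 - 2*√5) = -1997 - 2*√5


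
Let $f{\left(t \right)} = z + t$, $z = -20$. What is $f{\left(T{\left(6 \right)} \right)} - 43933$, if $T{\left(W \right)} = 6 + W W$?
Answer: $-43911$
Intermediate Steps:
$T{\left(W \right)} = 6 + W^{2}$
$f{\left(t \right)} = -20 + t$
$f{\left(T{\left(6 \right)} \right)} - 43933 = \left(-20 + \left(6 + 6^{2}\right)\right) - 43933 = \left(-20 + \left(6 + 36\right)\right) - 43933 = \left(-20 + 42\right) - 43933 = 22 - 43933 = -43911$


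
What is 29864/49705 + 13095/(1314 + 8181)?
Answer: 20765459/10487755 ≈ 1.9800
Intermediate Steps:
29864/49705 + 13095/(1314 + 8181) = 29864*(1/49705) + 13095/9495 = 29864/49705 + 13095*(1/9495) = 29864/49705 + 291/211 = 20765459/10487755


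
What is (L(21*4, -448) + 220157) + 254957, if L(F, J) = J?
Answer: 474666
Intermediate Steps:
(L(21*4, -448) + 220157) + 254957 = (-448 + 220157) + 254957 = 219709 + 254957 = 474666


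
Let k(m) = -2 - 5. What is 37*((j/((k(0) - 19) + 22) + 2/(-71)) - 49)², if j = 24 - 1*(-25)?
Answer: 11205983133/80656 ≈ 1.3894e+5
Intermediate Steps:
k(m) = -7
j = 49 (j = 24 + 25 = 49)
37*((j/((k(0) - 19) + 22) + 2/(-71)) - 49)² = 37*((49/((-7 - 19) + 22) + 2/(-71)) - 49)² = 37*((49/(-26 + 22) + 2*(-1/71)) - 49)² = 37*((49/(-4) - 2/71) - 49)² = 37*((49*(-¼) - 2/71) - 49)² = 37*((-49/4 - 2/71) - 49)² = 37*(-3487/284 - 49)² = 37*(-17403/284)² = 37*(302864409/80656) = 11205983133/80656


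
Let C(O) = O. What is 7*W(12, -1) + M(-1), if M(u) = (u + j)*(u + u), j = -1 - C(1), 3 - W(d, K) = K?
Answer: 34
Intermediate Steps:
W(d, K) = 3 - K
j = -2 (j = -1 - 1*1 = -1 - 1 = -2)
M(u) = 2*u*(-2 + u) (M(u) = (u - 2)*(u + u) = (-2 + u)*(2*u) = 2*u*(-2 + u))
7*W(12, -1) + M(-1) = 7*(3 - 1*(-1)) + 2*(-1)*(-2 - 1) = 7*(3 + 1) + 2*(-1)*(-3) = 7*4 + 6 = 28 + 6 = 34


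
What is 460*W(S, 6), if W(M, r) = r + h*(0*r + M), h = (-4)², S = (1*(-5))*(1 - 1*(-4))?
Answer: -181240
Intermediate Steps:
S = -25 (S = -5*(1 + 4) = -5*5 = -25)
h = 16
W(M, r) = r + 16*M (W(M, r) = r + 16*(0*r + M) = r + 16*(0 + M) = r + 16*M)
460*W(S, 6) = 460*(6 + 16*(-25)) = 460*(6 - 400) = 460*(-394) = -181240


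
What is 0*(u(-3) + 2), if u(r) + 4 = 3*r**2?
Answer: 0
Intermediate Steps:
u(r) = -4 + 3*r**2
0*(u(-3) + 2) = 0*((-4 + 3*(-3)**2) + 2) = 0*((-4 + 3*9) + 2) = 0*((-4 + 27) + 2) = 0*(23 + 2) = 0*25 = 0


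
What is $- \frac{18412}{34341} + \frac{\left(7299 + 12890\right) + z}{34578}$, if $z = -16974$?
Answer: $- \frac{175414607}{395814366} \approx -0.44317$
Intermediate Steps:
$- \frac{18412}{34341} + \frac{\left(7299 + 12890\right) + z}{34578} = - \frac{18412}{34341} + \frac{\left(7299 + 12890\right) - 16974}{34578} = \left(-18412\right) \frac{1}{34341} + \left(20189 - 16974\right) \frac{1}{34578} = - \frac{18412}{34341} + 3215 \cdot \frac{1}{34578} = - \frac{18412}{34341} + \frac{3215}{34578} = - \frac{175414607}{395814366}$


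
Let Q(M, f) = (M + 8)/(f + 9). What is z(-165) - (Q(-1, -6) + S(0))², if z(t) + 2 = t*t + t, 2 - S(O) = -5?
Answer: 242738/9 ≈ 26971.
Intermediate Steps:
Q(M, f) = (8 + M)/(9 + f)
S(O) = 7 (S(O) = 2 - 1*(-5) = 2 + 5 = 7)
z(t) = -2 + t + t² (z(t) = -2 + (t*t + t) = -2 + (t² + t) = -2 + (t + t²) = -2 + t + t²)
z(-165) - (Q(-1, -6) + S(0))² = (-2 - 165 + (-165)²) - ((8 - 1)/(9 - 6) + 7)² = (-2 - 165 + 27225) - (7/3 + 7)² = 27058 - ((⅓)*7 + 7)² = 27058 - (7/3 + 7)² = 27058 - (28/3)² = 27058 - 1*784/9 = 27058 - 784/9 = 242738/9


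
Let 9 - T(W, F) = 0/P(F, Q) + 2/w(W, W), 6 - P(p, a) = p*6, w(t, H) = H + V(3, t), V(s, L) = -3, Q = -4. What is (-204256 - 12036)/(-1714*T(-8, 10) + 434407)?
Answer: -2379212/4605363 ≈ -0.51662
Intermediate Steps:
w(t, H) = -3 + H (w(t, H) = H - 3 = -3 + H)
P(p, a) = 6 - 6*p (P(p, a) = 6 - p*6 = 6 - 6*p)
T(W, F) = 9 - 2/(-3 + W) (T(W, F) = 9 - (0/(6 - 6*F) + 2/(-3 + W)) = 9 - (0 + 2/(-3 + W)) = 9 - 2/(-3 + W))
(-204256 - 12036)/(-1714*T(-8, 10) + 434407) = (-204256 - 12036)/(-1714*(-29 + 9*(-8))/(-3 - 8) + 434407) = -216292/(-1714*(-29 - 72)/(-11) + 434407) = -216292/(-(-1714)*(-101)/11 + 434407) = -216292/(-1714*101/11 + 434407) = -216292/(-173114/11 + 434407) = -216292/4605363/11 = -216292*11/4605363 = -2379212/4605363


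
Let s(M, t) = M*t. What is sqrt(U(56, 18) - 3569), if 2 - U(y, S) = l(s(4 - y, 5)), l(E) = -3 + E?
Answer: 2*I*sqrt(826) ≈ 57.48*I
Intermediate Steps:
U(y, S) = -15 + 5*y (U(y, S) = 2 - (-3 + (4 - y)*5) = 2 - (-3 + (20 - 5*y)) = 2 - (17 - 5*y) = 2 + (-17 + 5*y) = -15 + 5*y)
sqrt(U(56, 18) - 3569) = sqrt((-15 + 5*56) - 3569) = sqrt((-15 + 280) - 3569) = sqrt(265 - 3569) = sqrt(-3304) = 2*I*sqrt(826)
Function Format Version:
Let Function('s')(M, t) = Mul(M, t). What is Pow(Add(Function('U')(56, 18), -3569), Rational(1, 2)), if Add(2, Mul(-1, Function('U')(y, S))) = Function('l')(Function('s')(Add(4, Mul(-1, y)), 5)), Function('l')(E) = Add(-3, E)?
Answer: Mul(2, I, Pow(826, Rational(1, 2))) ≈ Mul(57.480, I)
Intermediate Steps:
Function('U')(y, S) = Add(-15, Mul(5, y)) (Function('U')(y, S) = Add(2, Mul(-1, Add(-3, Mul(Add(4, Mul(-1, y)), 5)))) = Add(2, Mul(-1, Add(-3, Add(20, Mul(-5, y))))) = Add(2, Mul(-1, Add(17, Mul(-5, y)))) = Add(2, Add(-17, Mul(5, y))) = Add(-15, Mul(5, y)))
Pow(Add(Function('U')(56, 18), -3569), Rational(1, 2)) = Pow(Add(Add(-15, Mul(5, 56)), -3569), Rational(1, 2)) = Pow(Add(Add(-15, 280), -3569), Rational(1, 2)) = Pow(Add(265, -3569), Rational(1, 2)) = Pow(-3304, Rational(1, 2)) = Mul(2, I, Pow(826, Rational(1, 2)))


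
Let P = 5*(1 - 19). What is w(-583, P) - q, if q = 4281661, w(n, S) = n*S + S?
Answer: -4229281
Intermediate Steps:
P = -90 (P = 5*(-18) = -90)
w(n, S) = S + S*n (w(n, S) = S*n + S = S + S*n)
w(-583, P) - q = -90*(1 - 583) - 1*4281661 = -90*(-582) - 4281661 = 52380 - 4281661 = -4229281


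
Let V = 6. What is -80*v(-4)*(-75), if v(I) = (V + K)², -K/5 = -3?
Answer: 2646000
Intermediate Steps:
K = 15 (K = -5*(-3) = 15)
v(I) = 441 (v(I) = (6 + 15)² = 21² = 441)
-80*v(-4)*(-75) = -80*441*(-75) = -35280*(-75) = 2646000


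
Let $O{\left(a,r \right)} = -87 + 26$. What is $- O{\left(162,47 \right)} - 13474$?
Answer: $-13413$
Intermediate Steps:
$O{\left(a,r \right)} = -61$
$- O{\left(162,47 \right)} - 13474 = \left(-1\right) \left(-61\right) - 13474 = 61 - 13474 = -13413$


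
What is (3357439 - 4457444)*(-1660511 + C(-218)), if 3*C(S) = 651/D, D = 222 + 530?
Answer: 1373580704020275/752 ≈ 1.8266e+12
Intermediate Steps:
D = 752
C(S) = 217/752 (C(S) = (651/752)/3 = (651*(1/752))/3 = (⅓)*(651/752) = 217/752)
(3357439 - 4457444)*(-1660511 + C(-218)) = (3357439 - 4457444)*(-1660511 + 217/752) = -1100005*(-1248704055/752) = 1373580704020275/752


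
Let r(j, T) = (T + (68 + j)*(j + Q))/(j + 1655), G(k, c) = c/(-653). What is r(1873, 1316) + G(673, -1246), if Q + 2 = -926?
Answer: 171859603/329112 ≈ 522.19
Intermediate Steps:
Q = -928 (Q = -2 - 926 = -928)
G(k, c) = -c/653 (G(k, c) = c*(-1/653) = -c/653)
r(j, T) = (T + (-928 + j)*(68 + j))/(1655 + j) (r(j, T) = (T + (68 + j)*(j - 928))/(j + 1655) = (T + (68 + j)*(-928 + j))/(1655 + j) = (T + (-928 + j)*(68 + j))/(1655 + j))
r(1873, 1316) + G(673, -1246) = (-63104 + 1316 + 1873**2 - 860*1873)/(1655 + 1873) - 1/653*(-1246) = (-63104 + 1316 + 3508129 - 1610780)/3528 + 1246/653 = (1/3528)*1835561 + 1246/653 = 262223/504 + 1246/653 = 171859603/329112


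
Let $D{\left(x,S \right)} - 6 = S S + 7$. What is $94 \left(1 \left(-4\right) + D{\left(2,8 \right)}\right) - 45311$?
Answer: $-38449$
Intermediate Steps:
$D{\left(x,S \right)} = 13 + S^{2}$ ($D{\left(x,S \right)} = 6 + \left(S S + 7\right) = 6 + \left(S^{2} + 7\right) = 6 + \left(7 + S^{2}\right) = 13 + S^{2}$)
$94 \left(1 \left(-4\right) + D{\left(2,8 \right)}\right) - 45311 = 94 \left(1 \left(-4\right) + \left(13 + 8^{2}\right)\right) - 45311 = 94 \left(-4 + \left(13 + 64\right)\right) - 45311 = 94 \left(-4 + 77\right) - 45311 = 94 \cdot 73 - 45311 = 6862 - 45311 = -38449$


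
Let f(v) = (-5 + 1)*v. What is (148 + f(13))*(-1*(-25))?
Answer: 2400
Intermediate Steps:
f(v) = -4*v
(148 + f(13))*(-1*(-25)) = (148 - 4*13)*(-1*(-25)) = (148 - 52)*25 = 96*25 = 2400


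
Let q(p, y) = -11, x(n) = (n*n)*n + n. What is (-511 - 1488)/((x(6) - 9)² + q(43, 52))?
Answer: -1999/45358 ≈ -0.044072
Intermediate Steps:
x(n) = n + n³ (x(n) = n²*n + n = n³ + n = n + n³)
(-511 - 1488)/((x(6) - 9)² + q(43, 52)) = (-511 - 1488)/(((6 + 6³) - 9)² - 11) = -1999/(((6 + 216) - 9)² - 11) = -1999/((222 - 9)² - 11) = -1999/(213² - 11) = -1999/(45369 - 11) = -1999/45358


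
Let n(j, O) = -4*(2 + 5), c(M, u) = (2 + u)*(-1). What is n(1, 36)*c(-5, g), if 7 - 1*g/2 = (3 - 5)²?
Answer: 224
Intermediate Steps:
g = 6 (g = 14 - 2*(3 - 5)² = 14 - 2*(-2)² = 14 - 2*4 = 14 - 8 = 6)
c(M, u) = -2 - u
n(j, O) = -28 (n(j, O) = -4*7 = -28)
n(1, 36)*c(-5, g) = -28*(-2 - 1*6) = -28*(-2 - 6) = -28*(-8) = 224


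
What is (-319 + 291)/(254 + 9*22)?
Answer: -7/113 ≈ -0.061947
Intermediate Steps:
(-319 + 291)/(254 + 9*22) = -28/(254 + 198) = -28/452 = -28*1/452 = -7/113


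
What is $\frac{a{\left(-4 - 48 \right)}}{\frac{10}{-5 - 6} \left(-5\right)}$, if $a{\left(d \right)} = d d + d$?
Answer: $\frac{14586}{25} \approx 583.44$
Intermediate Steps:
$a{\left(d \right)} = d + d^{2}$ ($a{\left(d \right)} = d^{2} + d = d + d^{2}$)
$\frac{a{\left(-4 - 48 \right)}}{\frac{10}{-5 - 6} \left(-5\right)} = \frac{\left(-4 - 48\right) \left(1 - 52\right)}{\frac{10}{-5 - 6} \left(-5\right)} = \frac{\left(-4 - 48\right) \left(1 - 52\right)}{\frac{10}{-11} \left(-5\right)} = \frac{\left(-52\right) \left(1 - 52\right)}{10 \left(- \frac{1}{11}\right) \left(-5\right)} = \frac{\left(-52\right) \left(-51\right)}{\left(- \frac{10}{11}\right) \left(-5\right)} = \frac{2652}{\frac{50}{11}} = 2652 \cdot \frac{11}{50} = \frac{14586}{25}$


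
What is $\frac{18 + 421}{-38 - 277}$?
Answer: $- \frac{439}{315} \approx -1.3937$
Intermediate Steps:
$\frac{18 + 421}{-38 - 277} = \frac{439}{-315} = 439 \left(- \frac{1}{315}\right) = - \frac{439}{315}$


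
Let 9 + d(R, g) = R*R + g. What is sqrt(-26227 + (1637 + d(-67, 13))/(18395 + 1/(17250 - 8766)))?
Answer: I*sqrt(638769259331729972227)/156063181 ≈ 161.95*I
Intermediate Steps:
d(R, g) = -9 + g + R**2 (d(R, g) = -9 + (R*R + g) = -9 + (R**2 + g) = -9 + (g + R**2) = -9 + g + R**2)
sqrt(-26227 + (1637 + d(-67, 13))/(18395 + 1/(17250 - 8766))) = sqrt(-26227 + (1637 + (-9 + 13 + (-67)**2))/(18395 + 1/(17250 - 8766))) = sqrt(-26227 + (1637 + (-9 + 13 + 4489))/(18395 + 1/8484)) = sqrt(-26227 + (1637 + 4493)/(18395 + 1/8484)) = sqrt(-26227 + 6130/(156063181/8484)) = sqrt(-26227 + 6130*(8484/156063181)) = sqrt(-26227 + 52006920/156063181) = sqrt(-4093017041167/156063181) = I*sqrt(638769259331729972227)/156063181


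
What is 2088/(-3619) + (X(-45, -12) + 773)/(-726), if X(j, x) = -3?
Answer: -17779/10857 ≈ -1.6376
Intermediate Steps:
2088/(-3619) + (X(-45, -12) + 773)/(-726) = 2088/(-3619) + (-3 + 773)/(-726) = 2088*(-1/3619) + 770*(-1/726) = -2088/3619 - 35/33 = -17779/10857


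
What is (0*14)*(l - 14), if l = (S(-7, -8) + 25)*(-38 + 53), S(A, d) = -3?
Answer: 0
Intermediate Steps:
l = 330 (l = (-3 + 25)*(-38 + 53) = 22*15 = 330)
(0*14)*(l - 14) = (0*14)*(330 - 14) = 0*316 = 0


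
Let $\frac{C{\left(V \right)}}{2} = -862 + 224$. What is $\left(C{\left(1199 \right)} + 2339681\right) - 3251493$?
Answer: $-913088$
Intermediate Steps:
$C{\left(V \right)} = -1276$ ($C{\left(V \right)} = 2 \left(-862 + 224\right) = 2 \left(-638\right) = -1276$)
$\left(C{\left(1199 \right)} + 2339681\right) - 3251493 = \left(-1276 + 2339681\right) - 3251493 = 2338405 - 3251493 = -913088$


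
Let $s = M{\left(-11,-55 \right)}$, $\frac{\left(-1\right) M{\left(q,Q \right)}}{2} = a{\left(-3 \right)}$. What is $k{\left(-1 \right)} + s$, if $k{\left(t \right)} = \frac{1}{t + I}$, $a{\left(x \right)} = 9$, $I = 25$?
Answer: $- \frac{431}{24} \approx -17.958$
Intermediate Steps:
$M{\left(q,Q \right)} = -18$ ($M{\left(q,Q \right)} = \left(-2\right) 9 = -18$)
$k{\left(t \right)} = \frac{1}{25 + t}$ ($k{\left(t \right)} = \frac{1}{t + 25} = \frac{1}{25 + t}$)
$s = -18$
$k{\left(-1 \right)} + s = \frac{1}{25 - 1} - 18 = \frac{1}{24} - 18 = - \frac{431}{24}$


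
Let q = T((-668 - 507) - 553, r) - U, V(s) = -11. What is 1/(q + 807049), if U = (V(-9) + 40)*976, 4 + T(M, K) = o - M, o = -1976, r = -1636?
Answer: 1/778493 ≈ 1.2845e-6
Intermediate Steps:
T(M, K) = -1980 - M (T(M, K) = -4 + (-1976 - M) = -1980 - M)
U = 28304 (U = (-11 + 40)*976 = 29*976 = 28304)
q = -28556 (q = (-1980 - ((-668 - 507) - 553)) - 1*28304 = (-1980 - (-1175 - 553)) - 28304 = (-1980 - 1*(-1728)) - 28304 = (-1980 + 1728) - 28304 = -252 - 28304 = -28556)
1/(q + 807049) = 1/(-28556 + 807049) = 1/778493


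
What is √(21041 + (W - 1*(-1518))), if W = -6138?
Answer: √16421 ≈ 128.14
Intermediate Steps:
√(21041 + (W - 1*(-1518))) = √(21041 + (-6138 - 1*(-1518))) = √(21041 + (-6138 + 1518)) = √(21041 - 4620) = √16421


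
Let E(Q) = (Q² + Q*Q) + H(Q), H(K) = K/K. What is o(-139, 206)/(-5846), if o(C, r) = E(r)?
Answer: -84873/5846 ≈ -14.518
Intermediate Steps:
H(K) = 1
E(Q) = 1 + 2*Q² (E(Q) = (Q² + Q*Q) + 1 = (Q² + Q²) + 1 = 2*Q² + 1 = 1 + 2*Q²)
o(C, r) = 1 + 2*r²
o(-139, 206)/(-5846) = (1 + 2*206²)/(-5846) = (1 + 2*42436)*(-1/5846) = (1 + 84872)*(-1/5846) = 84873*(-1/5846) = -84873/5846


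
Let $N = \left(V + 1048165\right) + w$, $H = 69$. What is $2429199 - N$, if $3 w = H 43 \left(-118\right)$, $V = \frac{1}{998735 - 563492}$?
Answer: $\frac{651879109847}{435243} \approx 1.4977 \cdot 10^{6}$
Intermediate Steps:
$V = \frac{1}{435243} \approx 2.2976 \cdot 10^{-6}$
$w = -116702$ ($w = \frac{69 \cdot 43 \left(-118\right)}{3} = \frac{2967 \left(-118\right)}{3} = \frac{1}{3} \left(-350106\right) = -116702$)
$N = \frac{405412750510}{435243}$ ($N = \left(\frac{1}{435243} + 1048165\right) - 116702 = \frac{456206479096}{435243} - 116702 = \frac{405412750510}{435243} \approx 9.3146 \cdot 10^{5}$)
$2429199 - N = 2429199 - \frac{405412750510}{435243} = \frac{651879109847}{435243}$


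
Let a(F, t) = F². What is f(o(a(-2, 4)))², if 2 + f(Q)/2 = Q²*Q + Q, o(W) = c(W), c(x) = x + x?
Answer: 1073296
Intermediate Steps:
c(x) = 2*x
o(W) = 2*W
f(Q) = -4 + 2*Q + 2*Q³ (f(Q) = -4 + 2*(Q²*Q + Q) = -4 + 2*(Q³ + Q) = -4 + 2*(Q + Q³) = -4 + (2*Q + 2*Q³) = -4 + 2*Q + 2*Q³)
f(o(a(-2, 4)))² = (-4 + 2*(2*(-2)²) + 2*(2*(-2)²)³)² = (-4 + 2*(2*4) + 2*(2*4)³)² = (-4 + 2*8 + 2*8³)² = (-4 + 16 + 2*512)² = (-4 + 16 + 1024)² = 1036² = 1073296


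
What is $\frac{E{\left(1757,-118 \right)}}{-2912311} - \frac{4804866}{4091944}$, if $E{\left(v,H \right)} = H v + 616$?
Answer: $- \frac{6573709180543}{5958506761292} \approx -1.1032$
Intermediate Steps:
$E{\left(v,H \right)} = 616 + H v$
$\frac{E{\left(1757,-118 \right)}}{-2912311} - \frac{4804866}{4091944} = \frac{616 - 207326}{-2912311} - \frac{4804866}{4091944} = \left(616 - 207326\right) \left(- \frac{1}{2912311}\right) - \frac{2402433}{2045972} = \left(-206710\right) \left(- \frac{1}{2912311}\right) - \frac{2402433}{2045972} = \frac{206710}{2912311} - \frac{2402433}{2045972} = - \frac{6573709180543}{5958506761292}$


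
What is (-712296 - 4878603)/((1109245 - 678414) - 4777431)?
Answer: 5590899/4346600 ≈ 1.2863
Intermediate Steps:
(-712296 - 4878603)/((1109245 - 678414) - 4777431) = -5590899/(430831 - 4777431) = -5590899/(-4346600) = -5590899*(-1/4346600) = 5590899/4346600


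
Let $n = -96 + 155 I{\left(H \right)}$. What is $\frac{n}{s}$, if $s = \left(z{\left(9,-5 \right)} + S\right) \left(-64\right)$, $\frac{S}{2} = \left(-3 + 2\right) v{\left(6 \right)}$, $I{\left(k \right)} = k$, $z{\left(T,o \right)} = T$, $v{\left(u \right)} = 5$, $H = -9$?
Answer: $- \frac{1491}{64} \approx -23.297$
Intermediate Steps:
$S = -10$ ($S = 2 \left(-3 + 2\right) 5 = 2 \left(\left(-1\right) 5\right) = 2 \left(-5\right) = -10$)
$n = -1491$ ($n = -96 + 155 \left(-9\right) = -96 - 1395 = -1491$)
$s = 64$ ($s = \left(9 - 10\right) \left(-64\right) = \left(-1\right) \left(-64\right) = 64$)
$\frac{n}{s} = - \frac{1491}{64}$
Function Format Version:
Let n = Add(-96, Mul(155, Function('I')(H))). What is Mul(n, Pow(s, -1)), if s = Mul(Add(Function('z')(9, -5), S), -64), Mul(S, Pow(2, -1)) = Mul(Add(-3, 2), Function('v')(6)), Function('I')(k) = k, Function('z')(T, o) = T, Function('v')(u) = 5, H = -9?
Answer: Rational(-1491, 64) ≈ -23.297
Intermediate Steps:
S = -10 (S = Mul(2, Mul(Add(-3, 2), 5)) = Mul(2, Mul(-1, 5)) = Mul(2, -5) = -10)
n = -1491 (n = Add(-96, Mul(155, -9)) = Add(-96, -1395) = -1491)
s = 64 (s = Mul(Add(9, -10), -64) = Mul(-1, -64) = 64)
Mul(n, Pow(s, -1)) = Mul(-1491, Pow(64, -1)) = Mul(-1491, Rational(1, 64)) = Rational(-1491, 64)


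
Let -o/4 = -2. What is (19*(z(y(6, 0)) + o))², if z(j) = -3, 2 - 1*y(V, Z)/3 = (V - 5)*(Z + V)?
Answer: 9025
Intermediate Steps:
y(V, Z) = 6 - 3*(-5 + V)*(V + Z) (y(V, Z) = 6 - 3*(V - 5)*(Z + V) = 6 - 3*(-5 + V)*(V + Z))
o = 8 (o = -4*(-2) = 8)
(19*(z(y(6, 0)) + o))² = (19*(-3 + 8))² = (19*5)² = 95² = 9025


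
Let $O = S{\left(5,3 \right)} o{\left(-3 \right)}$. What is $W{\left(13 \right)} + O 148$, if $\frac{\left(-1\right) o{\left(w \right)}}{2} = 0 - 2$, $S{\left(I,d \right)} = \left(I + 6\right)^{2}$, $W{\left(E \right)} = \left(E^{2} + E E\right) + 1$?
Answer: $71971$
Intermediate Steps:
$W{\left(E \right)} = 1 + 2 E^{2}$ ($W{\left(E \right)} = \left(E^{2} + E^{2}\right) + 1 = 2 E^{2} + 1 = 1 + 2 E^{2}$)
$S{\left(I,d \right)} = \left(6 + I\right)^{2}$
$o{\left(w \right)} = 4$ ($o{\left(w \right)} = - 2 \left(0 - 2\right) = \left(-2\right) \left(-2\right) = 4$)
$O = 484$ ($O = \left(6 + 5\right)^{2} \cdot 4 = 11^{2} \cdot 4 = 121 \cdot 4 = 484$)
$W{\left(13 \right)} + O 148 = \left(1 + 2 \cdot 13^{2}\right) + 484 \cdot 148 = \left(1 + 2 \cdot 169\right) + 71632 = \left(1 + 338\right) + 71632 = 339 + 71632 = 71971$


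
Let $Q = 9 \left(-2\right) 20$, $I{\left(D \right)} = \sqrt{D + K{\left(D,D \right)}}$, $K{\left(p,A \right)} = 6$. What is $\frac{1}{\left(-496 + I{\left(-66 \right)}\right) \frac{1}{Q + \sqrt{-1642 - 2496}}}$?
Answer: $\frac{360 - i \sqrt{4138}}{496 - 2 i \sqrt{15}} \approx 0.72765 - 0.11833 i$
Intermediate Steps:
$I{\left(D \right)} = \sqrt{6 + D}$ ($I{\left(D \right)} = \sqrt{D + 6} = \sqrt{6 + D}$)
$Q = -360$ ($Q = \left(-18\right) 20 = -360$)
$\frac{1}{\left(-496 + I{\left(-66 \right)}\right) \frac{1}{Q + \sqrt{-1642 - 2496}}} = \frac{1}{\left(-496 + \sqrt{6 - 66}\right) \frac{1}{-360 + \sqrt{-1642 - 2496}}} = \frac{1}{\left(-496 + \sqrt{-60}\right) \frac{1}{-360 + \sqrt{-4138}}} = \frac{1}{\left(-496 + 2 i \sqrt{15}\right) \frac{1}{-360 + i \sqrt{4138}}} = \frac{1}{\frac{1}{-360 + i \sqrt{4138}} \left(-496 + 2 i \sqrt{15}\right)} = \frac{-360 + i \sqrt{4138}}{-496 + 2 i \sqrt{15}}$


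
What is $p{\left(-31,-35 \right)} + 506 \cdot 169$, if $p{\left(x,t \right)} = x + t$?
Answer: $85448$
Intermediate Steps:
$p{\left(x,t \right)} = t + x$
$p{\left(-31,-35 \right)} + 506 \cdot 169 = \left(-35 - 31\right) + 506 \cdot 169 = -66 + 85514 = 85448$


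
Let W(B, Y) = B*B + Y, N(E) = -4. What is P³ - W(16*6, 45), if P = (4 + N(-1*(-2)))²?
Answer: -9261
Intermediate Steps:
P = 0 (P = (4 - 4)² = 0² = 0)
W(B, Y) = Y + B² (W(B, Y) = B² + Y = Y + B²)
P³ - W(16*6, 45) = 0³ - (45 + (16*6)²) = 0 - (45 + 96²) = 0 - (45 + 9216) = 0 - 1*9261 = 0 - 9261 = -9261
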